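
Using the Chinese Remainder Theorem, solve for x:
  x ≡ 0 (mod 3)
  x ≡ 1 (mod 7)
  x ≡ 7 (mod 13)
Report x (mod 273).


Moduli 3, 7, 13 are pairwise coprime; by CRT there is a unique solution modulo M = 3 · 7 · 13 = 273.
Solve pairwise, accumulating the modulus:
  Start with x ≡ 0 (mod 3).
  Combine with x ≡ 1 (mod 7): since gcd(3, 7) = 1, we get a unique residue mod 21.
    Write x = 0 + 3·t and substitute into x ≡ 1 (mod 7): 3·t ≡ 1 − 0 = 1 (mod 7).
    The inverse of 3 mod 7 is 5 (since 3·5 = 15 = 2·7 + 1), so t ≡ 5·1 = 5 ≡ 5 (mod 7).
    Then x = 0 + 3·5 = 15, valid modulo lcm(3, 7) = 21: x ≡ 15 (mod 21).
  Combine with x ≡ 7 (mod 13): since gcd(21, 13) = 1, we get a unique residue mod 273.
    Write x = 15 + 21·t and substitute into x ≡ 7 (mod 13): 21·t ≡ 7 − 15 = -8 (mod 13).
    Reduce coefficients mod 13: 8·t ≡ 5 (mod 13).
    The inverse of 8 mod 13 is 5 (since 8·5 = 40 = 3·13 + 1), so t ≡ 5·5 = 25 ≡ 12 (mod 13).
    Then x = 15 + 21·12 = 267, valid modulo lcm(21, 13) = 273: x ≡ 267 (mod 273).
Verify: 267 mod 3 = 0 ✓, 267 mod 7 = 1 ✓, 267 mod 13 = 7 ✓.

x ≡ 267 (mod 273).


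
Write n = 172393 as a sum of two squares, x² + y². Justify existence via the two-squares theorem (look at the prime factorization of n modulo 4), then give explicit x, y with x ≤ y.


Step 1: Factor n = 172393 = 13 · 89 · 149.
Step 2: Check the mod-4 condition on each prime factor: 13 ≡ 1 (mod 4), exponent 1; 89 ≡ 1 (mod 4), exponent 1; 149 ≡ 1 (mod 4), exponent 1.
All primes ≡ 3 (mod 4) appear to even exponent (or don't appear), so by the two-squares theorem n IS expressible as a sum of two squares.
Step 3: Build a representation. Here n = 13 · 89 · 149 is a product of primes ≡ 1 (mod 4). Each prime p ≡ 1 (mod 4) is itself a sum of two squares; find a² by testing p − a² for a perfect square:
  13: 13 − 1² = 12, 13 − 2² = 9 = 3² ⇒ 13 = 2² + 3².
  89: 89 − 1² = 88, 89 − 2² = 85, 89 − 3² = 80, 89 − 4² = 73, 89 − 5² = 64 = 8² ⇒ 89 = 5² + 8².
  149: 149 − 1² = 148, 149 − 2² = 145, 149 − 3² = 140, 149 − 4² = 133, 149 − 5² = 124, 149 − 6² = 113, 149 − 7² = 100 = 10² ⇒ 149 = 7² + 10².
  Combine using the Brahmagupta–Fibonacci identity (a² + b²)(c² + d²) = (ac − bd)² + (ad + bc)² = (ac + bd)² + (ad − bc)²:
  13 · 89 = 1157: from (2² + 3²)(5² + 8²), take (2·5 − 3·8, 2·8 + 3·5) = (10 − 24, 16 + 15) = (-14, 31); dropping signs (only squares matter) gives (14, 31); check 14² + 31² = 196 + 961 = 1157 ✓.
  1157 · 149 = 172393: from (14² + 31²)(7² + 10²), take (14·7 − 31·10, 14·10 + 31·7) = (98 − 310, 140 + 217) = (-212, 357); dropping signs (only squares matter) gives (212, 357); check 212² + 357² = 44944 + 127449 = 172393 ✓.
Step 4: Order so x ≤ y and verify: 212² + 357² = 44944 + 127449 = 172393 = n. ✓

n = 172393 = 212² + 357² (one valid representation with x ≤ y).


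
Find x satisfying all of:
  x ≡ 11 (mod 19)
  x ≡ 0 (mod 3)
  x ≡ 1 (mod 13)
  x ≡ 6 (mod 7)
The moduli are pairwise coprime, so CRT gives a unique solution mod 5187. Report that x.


Product of moduli M = 19 · 3 · 13 · 7 = 5187.
Merge one congruence at a time:
  Start: x ≡ 11 (mod 19).
  Combine with x ≡ 0 (mod 3); new modulus lcm = 57.
    Write x = 11 + 19·t and substitute into x ≡ 0 (mod 3): 19·t ≡ 0 − 11 = -11 (mod 3).
    Reduce coefficients mod 3: 1·t ≡ 1 (mod 3).
    So t ≡ 1 (mod 3).
    Then x = 11 + 19·1 = 30, valid modulo lcm(19, 3) = 57: x ≡ 30 (mod 57).
  Combine with x ≡ 1 (mod 13); new modulus lcm = 741.
    Write x = 30 + 57·t and substitute into x ≡ 1 (mod 13): 57·t ≡ 1 − 30 = -29 (mod 13).
    Reduce coefficients mod 13: 5·t ≡ 10 (mod 13).
    The inverse of 5 mod 13 is 8 (since 5·8 = 40 = 3·13 + 1), so t ≡ 8·10 = 80 ≡ 2 (mod 13).
    Then x = 30 + 57·2 = 144, valid modulo lcm(57, 13) = 741: x ≡ 144 (mod 741).
  Combine with x ≡ 6 (mod 7); new modulus lcm = 5187.
    Write x = 144 + 741·t and substitute into x ≡ 6 (mod 7): 741·t ≡ 6 − 144 = -138 (mod 7).
    Reduce coefficients mod 7: 6·t ≡ 2 (mod 7).
    The inverse of 6 mod 7 is 6 (since 6·6 = 36 = 5·7 + 1), so t ≡ 6·2 = 12 ≡ 5 (mod 7).
    Then x = 144 + 741·5 = 3849, valid modulo lcm(741, 7) = 5187: x ≡ 3849 (mod 5187).
Verify against each original: 3849 mod 19 = 11, 3849 mod 3 = 0, 3849 mod 13 = 1, 3849 mod 7 = 6.

x ≡ 3849 (mod 5187).


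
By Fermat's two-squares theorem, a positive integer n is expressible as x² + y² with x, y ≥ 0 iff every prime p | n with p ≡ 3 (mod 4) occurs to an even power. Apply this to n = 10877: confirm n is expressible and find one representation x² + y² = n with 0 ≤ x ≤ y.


Step 1: Factor n = 10877 = 73 · 149.
Step 2: Check the mod-4 condition on each prime factor: 73 ≡ 1 (mod 4), exponent 1; 149 ≡ 1 (mod 4), exponent 1.
All primes ≡ 3 (mod 4) appear to even exponent (or don't appear), so by the two-squares theorem n IS expressible as a sum of two squares.
Step 3: Build a representation. Here n = 73 · 149 is a product of primes ≡ 1 (mod 4). Each prime p ≡ 1 (mod 4) is itself a sum of two squares; find a² by testing p − a² for a perfect square:
  73: 73 − 1² = 72, 73 − 2² = 69, 73 − 3² = 64 = 8² ⇒ 73 = 3² + 8².
  149: 149 − 1² = 148, 149 − 2² = 145, 149 − 3² = 140, 149 − 4² = 133, 149 − 5² = 124, 149 − 6² = 113, 149 − 7² = 100 = 10² ⇒ 149 = 7² + 10².
  Combine using the Brahmagupta–Fibonacci identity (a² + b²)(c² + d²) = (ac − bd)² + (ad + bc)² = (ac + bd)² + (ad − bc)²:
  73 · 149 = 10877: from (3² + 8²)(7² + 10²), take (3·7 − 8·10, 3·10 + 8·7) = (21 − 80, 30 + 56) = (-59, 86); dropping signs (only squares matter) gives (59, 86); check 59² + 86² = 3481 + 7396 = 10877 ✓.
Step 4: Order so x ≤ y and verify: 59² + 86² = 3481 + 7396 = 10877 = n. ✓

n = 10877 = 59² + 86² (one valid representation with x ≤ y).


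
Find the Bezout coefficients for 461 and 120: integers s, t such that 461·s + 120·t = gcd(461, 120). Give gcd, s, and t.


Euclidean algorithm on (461, 120) — divide until remainder is 0:
  461 = 3 · 120 + 101
  120 = 1 · 101 + 19
  101 = 5 · 19 + 6
  19 = 3 · 6 + 1
  6 = 6 · 1 + 0
gcd(461, 120) = 1.
Track Bezout coefficients alongside the remainders: start with r₀ = 461 = a·1 + b·0 (s = 1, t = 0) and r₁ = 120 = a·0 + b·1 (s = 0, t = 1); each new remainder r_{k+1} = r_{k-1} − q_k·r_k inherits s_{k+1} = s_{k-1} − q_k·s_k, t_{k+1} = t_{k-1} − q_k·t_k, so r_k = a·s_k + b·t_k at every step:
  q = 3: r = 101, s = 1 − 3·0 = 1, t = 0 − 3·1 = -3  (check: 461·1 + 120·(-3) = 101)
  q = 1: r = 19, s = 0 − 1·1 = -1, t = 1 − 1·(-3) = 4  (check: 461·(-1) + 120·4 = 19)
  q = 5: r = 6, s = 1 − 5·(-1) = 6, t = -3 − 5·4 = -23  (check: 461·6 + 120·(-23) = 6)
  q = 3: r = 1, s = -1 − 3·6 = -19, t = 4 − 3·(-23) = 73  (check: 461·(-19) + 120·73 = 1)
The row with r = 1 (the gcd) gives the Bezout coefficients s = -19, t = 73.
Result: 461 · (-19) + 120 · (73) = 1.

gcd(461, 120) = 1; s = -19, t = 73 (check: 461·(-19) + 120·73 = 1).


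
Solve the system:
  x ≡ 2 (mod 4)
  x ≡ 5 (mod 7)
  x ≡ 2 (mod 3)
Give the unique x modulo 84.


Moduli 4, 7, 3 are pairwise coprime; by CRT there is a unique solution modulo M = 4 · 7 · 3 = 84.
Solve pairwise, accumulating the modulus:
  Start with x ≡ 2 (mod 4).
  Combine with x ≡ 5 (mod 7): since gcd(4, 7) = 1, we get a unique residue mod 28.
    Write x = 2 + 4·t and substitute into x ≡ 5 (mod 7): 4·t ≡ 5 − 2 = 3 (mod 7).
    The inverse of 4 mod 7 is 2 (since 4·2 = 8 = 1·7 + 1), so t ≡ 2·3 = 6 ≡ 6 (mod 7).
    Then x = 2 + 4·6 = 26, valid modulo lcm(4, 7) = 28: x ≡ 26 (mod 28).
  Combine with x ≡ 2 (mod 3): since gcd(28, 3) = 1, we get a unique residue mod 84.
    Write x = 26 + 28·t and substitute into x ≡ 2 (mod 3): 28·t ≡ 2 − 26 = -24 (mod 3).
    Reduce coefficients mod 3: 1·t ≡ 0 (mod 3).
    So t ≡ 0 (mod 3).
    Then x = 26 + 28·0 = 26, valid modulo lcm(28, 3) = 84: x ≡ 26 (mod 84).
Verify: 26 mod 4 = 2 ✓, 26 mod 7 = 5 ✓, 26 mod 3 = 2 ✓.

x ≡ 26 (mod 84).


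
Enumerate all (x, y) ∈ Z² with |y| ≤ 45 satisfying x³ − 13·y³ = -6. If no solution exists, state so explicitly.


The equation is x³ - 13y³ = -6. For fixed y, x³ = 13·y³ − 6, so a solution requires the RHS to be a perfect cube.
Strategy: iterate y from -45 to 45, compute RHS = 13·y³ − 6, and check whether it is a (positive or negative) perfect cube.
Check small values of y:
  y = 0: RHS = -6 is not a perfect cube.
  y = 1: RHS = 7 is not a perfect cube.
  y = -1: RHS = -19 is not a perfect cube.
  y = 2: RHS = 98 is not a perfect cube.
  y = -2: RHS = -110 is not a perfect cube.
  y = 3: RHS = 345 is not a perfect cube.
  y = -3: RHS = -357 is not a perfect cube.
Continuing the search up to |y| = 45 finds no solutions either.
No (x, y) in the scanned range satisfies the equation.

No integer solutions with |y| ≤ 45.


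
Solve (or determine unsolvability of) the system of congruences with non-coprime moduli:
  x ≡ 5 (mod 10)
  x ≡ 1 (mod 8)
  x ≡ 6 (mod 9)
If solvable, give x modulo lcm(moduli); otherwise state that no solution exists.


Moduli 10, 8, 9 are not pairwise coprime, so CRT works modulo lcm(m_i) when all pairwise compatibility conditions hold.
Pairwise compatibility: gcd(m_i, m_j) must divide a_i - a_j for every pair.
Merge one congruence at a time:
  Start: x ≡ 5 (mod 10).
  Combine with x ≡ 1 (mod 8): gcd(10, 8) = 2; 1 - 5 = -4, which IS divisible by 2, so compatible.
    Write x = 5 + 10·t and substitute into x ≡ 1 (mod 8): 10·t ≡ 1 − 5 = -4 (mod 8).
    Divide the congruence (and modulus) by g = 2: 5·t ≡ -2 (mod 4).
    Reduce coefficients mod 4: 1·t ≡ 2 (mod 4).
    So t ≡ 2 (mod 4).
    Then x = 5 + 10·2 = 25, valid modulo lcm(10, 8) = 40: x ≡ 25 (mod 40).
  Combine with x ≡ 6 (mod 9): gcd(40, 9) = 1; 6 - 25 = -19, which IS divisible by 1, so compatible.
    Write x = 25 + 40·t and substitute into x ≡ 6 (mod 9): 40·t ≡ 6 − 25 = -19 (mod 9).
    Reduce coefficients mod 9: 4·t ≡ 8 (mod 9).
    The inverse of 4 mod 9 is 7 (since 4·7 = 28 = 3·9 + 1), so t ≡ 7·8 = 56 ≡ 2 (mod 9).
    Then x = 25 + 40·2 = 105, valid modulo lcm(40, 9) = 360: x ≡ 105 (mod 360).
Verify: 105 mod 10 = 5, 105 mod 8 = 1, 105 mod 9 = 6.

x ≡ 105 (mod 360).


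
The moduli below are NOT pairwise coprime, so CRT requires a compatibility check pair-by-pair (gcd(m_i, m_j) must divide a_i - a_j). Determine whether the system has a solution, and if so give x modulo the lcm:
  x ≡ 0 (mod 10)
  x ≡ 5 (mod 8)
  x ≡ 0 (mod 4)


Moduli 10, 8, 4 are not pairwise coprime, so CRT works modulo lcm(m_i) when all pairwise compatibility conditions hold.
Pairwise compatibility: gcd(m_i, m_j) must divide a_i - a_j for every pair.
Merge one congruence at a time:
  Start: x ≡ 0 (mod 10).
  Combine with x ≡ 5 (mod 8): gcd(10, 8) = 2, and 5 - 0 = 5 is NOT divisible by 2.
    ⇒ system is inconsistent (no integer solution).

No solution (the system is inconsistent).


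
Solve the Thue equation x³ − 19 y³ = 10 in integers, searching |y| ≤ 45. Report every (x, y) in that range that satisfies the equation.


The equation is x³ - 19y³ = 10. For fixed y, x³ = 19·y³ + 10, so a solution requires the RHS to be a perfect cube.
Strategy: iterate y from -45 to 45, compute RHS = 19·y³ + 10, and check whether it is a (positive or negative) perfect cube.
Check small values of y:
  y = 0: RHS = 10 is not a perfect cube.
  y = 1: RHS = 29 is not a perfect cube.
  y = -1: RHS = -9 is not a perfect cube.
  y = 2: RHS = 162 is not a perfect cube.
  y = -2: RHS = -142 is not a perfect cube.
  y = 3: RHS = 523 is not a perfect cube.
  y = -3: RHS = -503 is not a perfect cube.
Continuing the search up to |y| = 45 finds no solutions either.
No (x, y) in the scanned range satisfies the equation.

No integer solutions with |y| ≤ 45.


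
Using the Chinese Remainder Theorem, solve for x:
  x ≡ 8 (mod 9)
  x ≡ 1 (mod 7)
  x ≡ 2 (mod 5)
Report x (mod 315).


Moduli 9, 7, 5 are pairwise coprime; by CRT there is a unique solution modulo M = 9 · 7 · 5 = 315.
Solve pairwise, accumulating the modulus:
  Start with x ≡ 8 (mod 9).
  Combine with x ≡ 1 (mod 7): since gcd(9, 7) = 1, we get a unique residue mod 63.
    Write x = 8 + 9·t and substitute into x ≡ 1 (mod 7): 9·t ≡ 1 − 8 = -7 (mod 7).
    Reduce coefficients mod 7: 2·t ≡ 0 (mod 7).
    The inverse of 2 mod 7 is 4 (since 2·4 = 8 = 1·7 + 1), so t ≡ 4·0 = 0 ≡ 0 (mod 7).
    Then x = 8 + 9·0 = 8, valid modulo lcm(9, 7) = 63: x ≡ 8 (mod 63).
  Combine with x ≡ 2 (mod 5): since gcd(63, 5) = 1, we get a unique residue mod 315.
    Write x = 8 + 63·t and substitute into x ≡ 2 (mod 5): 63·t ≡ 2 − 8 = -6 (mod 5).
    Reduce coefficients mod 5: 3·t ≡ 4 (mod 5).
    The inverse of 3 mod 5 is 2 (since 3·2 = 6 = 1·5 + 1), so t ≡ 2·4 = 8 ≡ 3 (mod 5).
    Then x = 8 + 63·3 = 197, valid modulo lcm(63, 5) = 315: x ≡ 197 (mod 315).
Verify: 197 mod 9 = 8 ✓, 197 mod 7 = 1 ✓, 197 mod 5 = 2 ✓.

x ≡ 197 (mod 315).


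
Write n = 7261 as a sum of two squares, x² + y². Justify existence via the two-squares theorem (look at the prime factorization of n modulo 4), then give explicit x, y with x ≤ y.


Step 1: Factor n = 7261 = 53 · 137.
Step 2: Check the mod-4 condition on each prime factor: 53 ≡ 1 (mod 4), exponent 1; 137 ≡ 1 (mod 4), exponent 1.
All primes ≡ 3 (mod 4) appear to even exponent (or don't appear), so by the two-squares theorem n IS expressible as a sum of two squares.
Step 3: Build a representation. Here n = 53 · 137 is a product of primes ≡ 1 (mod 4). Each prime p ≡ 1 (mod 4) is itself a sum of two squares; find a² by testing p − a² for a perfect square:
  53: 53 − 1² = 52, 53 − 2² = 49 = 7² ⇒ 53 = 2² + 7².
  137: 137 − 1² = 136, 137 − 2² = 133, 137 − 3² = 128, 137 − 4² = 121 = 11² ⇒ 137 = 4² + 11².
  Combine using the Brahmagupta–Fibonacci identity (a² + b²)(c² + d²) = (ac − bd)² + (ad + bc)² = (ac + bd)² + (ad − bc)²:
  53 · 137 = 7261: from (2² + 7²)(4² + 11²), take (2·4 − 7·11, 2·11 + 7·4) = (8 − 77, 22 + 28) = (-69, 50); dropping signs (only squares matter) gives (69, 50); check 69² + 50² = 4761 + 2500 = 7261 ✓.
Step 4: Order so x ≤ y and verify: 50² + 69² = 2500 + 4761 = 7261 = n. ✓

n = 7261 = 50² + 69² (one valid representation with x ≤ y).


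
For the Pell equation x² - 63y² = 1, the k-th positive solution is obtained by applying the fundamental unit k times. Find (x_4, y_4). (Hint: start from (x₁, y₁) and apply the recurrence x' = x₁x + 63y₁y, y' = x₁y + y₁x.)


Step 1: Find the fundamental solution (x₁, y₁) of x² - 63y² = 1.
  Expand √63 as a continued fraction. a₀ = ⌊√63⌋ = 7; iterate m_{k+1} = d_k·a_k − m_k, d_{k+1} = (63 − m_{k+1}²)/d_k, a_{k+1} = ⌊(a₀ + m_{k+1})/d_{k+1}⌋ (starting m₀ = 0, d₀ = 1), with convergents p_k = a_k·p_{k-1} + p_{k-2}, q_k = a_k·q_{k-1} + q_{k-2} (p₋₁ = 1, q₋₁ = 0):
  k = 0: a₀ = 7; p₀/q₀ = 7/1; p₀² − 63·q₀² = 49 − 63 = -14.
  k = 1: m = 7, d = 14, a = ⌊(7 + 7)/14⌋ = 1; p/q = (1·7 + 1)/(1·1 + 0) = 8/1; p² − 63·q² = 64 − 63 = 1.
  The first convergent with p² − 63·q² = 1 gives the fundamental solution (x₁, y₁) = (8, 1).
Step 2: Apply the recurrence (x_{n+1}, y_{n+1}) = (x₁x_n + 63y₁y_n, x₁y_n + y₁x_n) repeatedly.
  From (x_1, y_1) = (8, 1): x_2 = 8·8 + 63·1·1 = 127; y_2 = 8·1 + 1·8 = 16.
  From (x_2, y_2) = (127, 16): x_3 = 8·127 + 63·1·16 = 2024; y_3 = 8·16 + 1·127 = 255.
  From (x_3, y_3) = (2024, 255): x_4 = 8·2024 + 63·1·255 = 32257; y_4 = 8·255 + 1·2024 = 4064.
Step 3: Verify x_4² - 63·y_4² = 1040514049 - 1040514048 = 1 (should be 1). ✓

(x_1, y_1) = (8, 1); (x_4, y_4) = (32257, 4064).


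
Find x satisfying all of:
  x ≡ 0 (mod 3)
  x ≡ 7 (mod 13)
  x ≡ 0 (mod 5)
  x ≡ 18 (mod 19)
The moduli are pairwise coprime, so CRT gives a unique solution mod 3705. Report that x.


Product of moduli M = 3 · 13 · 5 · 19 = 3705.
Merge one congruence at a time:
  Start: x ≡ 0 (mod 3).
  Combine with x ≡ 7 (mod 13); new modulus lcm = 39.
    Write x = 0 + 3·t and substitute into x ≡ 7 (mod 13): 3·t ≡ 7 − 0 = 7 (mod 13).
    The inverse of 3 mod 13 is 9 (since 3·9 = 27 = 2·13 + 1), so t ≡ 9·7 = 63 ≡ 11 (mod 13).
    Then x = 0 + 3·11 = 33, valid modulo lcm(3, 13) = 39: x ≡ 33 (mod 39).
  Combine with x ≡ 0 (mod 5); new modulus lcm = 195.
    Write x = 33 + 39·t and substitute into x ≡ 0 (mod 5): 39·t ≡ 0 − 33 = -33 (mod 5).
    Reduce coefficients mod 5: 4·t ≡ 2 (mod 5).
    The inverse of 4 mod 5 is 4 (since 4·4 = 16 = 3·5 + 1), so t ≡ 4·2 = 8 ≡ 3 (mod 5).
    Then x = 33 + 39·3 = 150, valid modulo lcm(39, 5) = 195: x ≡ 150 (mod 195).
  Combine with x ≡ 18 (mod 19); new modulus lcm = 3705.
    Write x = 150 + 195·t and substitute into x ≡ 18 (mod 19): 195·t ≡ 18 − 150 = -132 (mod 19).
    Reduce coefficients mod 19: 5·t ≡ 1 (mod 19).
    The inverse of 5 mod 19 is 4 (since 5·4 = 20 = 1·19 + 1), so t ≡ 4·1 = 4 ≡ 4 (mod 19).
    Then x = 150 + 195·4 = 930, valid modulo lcm(195, 19) = 3705: x ≡ 930 (mod 3705).
Verify against each original: 930 mod 3 = 0, 930 mod 13 = 7, 930 mod 5 = 0, 930 mod 19 = 18.

x ≡ 930 (mod 3705).


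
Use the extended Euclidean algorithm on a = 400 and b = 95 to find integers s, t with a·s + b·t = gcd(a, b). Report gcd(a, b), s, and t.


Euclidean algorithm on (400, 95) — divide until remainder is 0:
  400 = 4 · 95 + 20
  95 = 4 · 20 + 15
  20 = 1 · 15 + 5
  15 = 3 · 5 + 0
gcd(400, 95) = 5.
Track Bezout coefficients alongside the remainders: start with r₀ = 400 = a·1 + b·0 (s = 1, t = 0) and r₁ = 95 = a·0 + b·1 (s = 0, t = 1); each new remainder r_{k+1} = r_{k-1} − q_k·r_k inherits s_{k+1} = s_{k-1} − q_k·s_k, t_{k+1} = t_{k-1} − q_k·t_k, so r_k = a·s_k + b·t_k at every step:
  q = 4: r = 20, s = 1 − 4·0 = 1, t = 0 − 4·1 = -4  (check: 400·1 + 95·(-4) = 20)
  q = 4: r = 15, s = 0 − 4·1 = -4, t = 1 − 4·(-4) = 17  (check: 400·(-4) + 95·17 = 15)
  q = 1: r = 5, s = 1 − 1·(-4) = 5, t = -4 − 1·17 = -21  (check: 400·5 + 95·(-21) = 5)
The row with r = 5 (the gcd) gives the Bezout coefficients s = 5, t = -21.
Result: 400 · (5) + 95 · (-21) = 5.

gcd(400, 95) = 5; s = 5, t = -21 (check: 400·5 + 95·(-21) = 5).


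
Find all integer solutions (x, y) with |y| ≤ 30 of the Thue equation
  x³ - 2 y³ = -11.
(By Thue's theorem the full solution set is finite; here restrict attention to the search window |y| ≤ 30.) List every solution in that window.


The equation is x³ - 2y³ = -11. For fixed y, x³ = 2·y³ − 11, so a solution requires the RHS to be a perfect cube.
Strategy: iterate y from -30 to 30, compute RHS = 2·y³ − 11, and check whether it is a (positive or negative) perfect cube.
Check small values of y:
  y = 0: RHS = -11 is not a perfect cube.
  y = 1: RHS = -9 is not a perfect cube.
  y = -1: RHS = -13 is not a perfect cube.
  y = 2: RHS = 5 is not a perfect cube.
  y = -2: RHS = -27 = (-3)³ ⇒ x = -3 works.
  y = 3: RHS = 43 is not a perfect cube.
  y = -3: RHS = -65 is not a perfect cube.
Continuing the search up to |y| = 30 finds no further solutions beyond those listed.
Collected solutions: (-3, -2).

Solutions (with |y| ≤ 30): (-3, -2).


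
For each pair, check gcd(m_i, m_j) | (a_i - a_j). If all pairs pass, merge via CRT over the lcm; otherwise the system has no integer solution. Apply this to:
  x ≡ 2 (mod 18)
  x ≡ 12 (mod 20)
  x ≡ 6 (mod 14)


Moduli 18, 20, 14 are not pairwise coprime, so CRT works modulo lcm(m_i) when all pairwise compatibility conditions hold.
Pairwise compatibility: gcd(m_i, m_j) must divide a_i - a_j for every pair.
Merge one congruence at a time:
  Start: x ≡ 2 (mod 18).
  Combine with x ≡ 12 (mod 20): gcd(18, 20) = 2; 12 - 2 = 10, which IS divisible by 2, so compatible.
    Write x = 2 + 18·t and substitute into x ≡ 12 (mod 20): 18·t ≡ 12 − 2 = 10 (mod 20).
    Divide the congruence (and modulus) by g = 2: 9·t ≡ 5 (mod 10).
    The inverse of 9 mod 10 is 9 (since 9·9 = 81 = 8·10 + 1), so t ≡ 9·5 = 45 ≡ 5 (mod 10).
    Then x = 2 + 18·5 = 92, valid modulo lcm(18, 20) = 180: x ≡ 92 (mod 180).
  Combine with x ≡ 6 (mod 14): gcd(180, 14) = 2; 6 - 92 = -86, which IS divisible by 2, so compatible.
    Write x = 92 + 180·t and substitute into x ≡ 6 (mod 14): 180·t ≡ 6 − 92 = -86 (mod 14).
    Divide the congruence (and modulus) by g = 2: 90·t ≡ -43 (mod 7).
    Reduce coefficients mod 7: 6·t ≡ 6 (mod 7).
    The inverse of 6 mod 7 is 6 (since 6·6 = 36 = 5·7 + 1), so t ≡ 6·6 = 36 ≡ 1 (mod 7).
    Then x = 92 + 180·1 = 272, valid modulo lcm(180, 14) = 1260: x ≡ 272 (mod 1260).
Verify: 272 mod 18 = 2, 272 mod 20 = 12, 272 mod 14 = 6.

x ≡ 272 (mod 1260).


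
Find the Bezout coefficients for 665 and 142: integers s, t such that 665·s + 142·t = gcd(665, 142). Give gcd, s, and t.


Euclidean algorithm on (665, 142) — divide until remainder is 0:
  665 = 4 · 142 + 97
  142 = 1 · 97 + 45
  97 = 2 · 45 + 7
  45 = 6 · 7 + 3
  7 = 2 · 3 + 1
  3 = 3 · 1 + 0
gcd(665, 142) = 1.
Track Bezout coefficients alongside the remainders: start with r₀ = 665 = a·1 + b·0 (s = 1, t = 0) and r₁ = 142 = a·0 + b·1 (s = 0, t = 1); each new remainder r_{k+1} = r_{k-1} − q_k·r_k inherits s_{k+1} = s_{k-1} − q_k·s_k, t_{k+1} = t_{k-1} − q_k·t_k, so r_k = a·s_k + b·t_k at every step:
  q = 4: r = 97, s = 1 − 4·0 = 1, t = 0 − 4·1 = -4  (check: 665·1 + 142·(-4) = 97)
  q = 1: r = 45, s = 0 − 1·1 = -1, t = 1 − 1·(-4) = 5  (check: 665·(-1) + 142·5 = 45)
  q = 2: r = 7, s = 1 − 2·(-1) = 3, t = -4 − 2·5 = -14  (check: 665·3 + 142·(-14) = 7)
  q = 6: r = 3, s = -1 − 6·3 = -19, t = 5 − 6·(-14) = 89  (check: 665·(-19) + 142·89 = 3)
  q = 2: r = 1, s = 3 − 2·(-19) = 41, t = -14 − 2·89 = -192  (check: 665·41 + 142·(-192) = 1)
The row with r = 1 (the gcd) gives the Bezout coefficients s = 41, t = -192.
Result: 665 · (41) + 142 · (-192) = 1.

gcd(665, 142) = 1; s = 41, t = -192 (check: 665·41 + 142·(-192) = 1).


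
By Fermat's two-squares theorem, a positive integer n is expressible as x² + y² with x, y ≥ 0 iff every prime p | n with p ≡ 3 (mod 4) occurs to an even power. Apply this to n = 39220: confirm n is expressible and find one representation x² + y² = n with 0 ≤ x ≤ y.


Step 1: Factor n = 39220 = 2^2 · 5 · 37 · 53.
Step 2: Check the mod-4 condition on each prime factor: 2 = 2 (special); 5 ≡ 1 (mod 4), exponent 1; 37 ≡ 1 (mod 4), exponent 1; 53 ≡ 1 (mod 4), exponent 1.
All primes ≡ 3 (mod 4) appear to even exponent (or don't appear), so by the two-squares theorem n IS expressible as a sum of two squares.
Step 3: Build a representation. Group n = k² · m with k = 2 and m = 5 · 37 · 53 = 9805 (a product of primes ≡ 1 (mod 4)); a representation of m scales to one of n via (k·x)² + (k·y)² = k²(x² + y²). Each prime p ≡ 1 (mod 4) is itself a sum of two squares; find a² by testing p − a² for a perfect square:
  5: 5 − 1² = 4 = 2² ⇒ 5 = 1² + 2².
  37: 37 − 1² = 36 = 6² ⇒ 37 = 1² + 6².
  53: 53 − 1² = 52, 53 − 2² = 49 = 7² ⇒ 53 = 2² + 7².
  Combine using the Brahmagupta–Fibonacci identity (a² + b²)(c² + d²) = (ac − bd)² + (ad + bc)² = (ac + bd)² + (ad − bc)²:
  5 · 37 = 185: from (1² + 2²)(1² + 6²), take (1·1 − 2·6, 1·6 + 2·1) = (1 − 12, 6 + 2) = (-11, 8); dropping signs (only squares matter) gives (11, 8); check 11² + 8² = 121 + 64 = 185 ✓.
  185 · 53 = 9805: from (11² + 8²)(2² + 7²), take (11·2 − 8·7, 11·7 + 8·2) = (22 − 56, 77 + 16) = (-34, 93); dropping signs (only squares matter) gives (34, 93); check 34² + 93² = 1156 + 8649 = 9805 ✓.
  Scale by k = 2: (2·34, 2·93) = (68, 186).
Step 4: Order so x ≤ y and verify: 68² + 186² = 4624 + 34596 = 39220 = n. ✓

n = 39220 = 68² + 186² (one valid representation with x ≤ y).


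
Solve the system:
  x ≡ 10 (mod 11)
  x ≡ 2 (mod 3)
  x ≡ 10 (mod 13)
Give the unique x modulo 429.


Moduli 11, 3, 13 are pairwise coprime; by CRT there is a unique solution modulo M = 11 · 3 · 13 = 429.
Solve pairwise, accumulating the modulus:
  Start with x ≡ 10 (mod 11).
  Combine with x ≡ 2 (mod 3): since gcd(11, 3) = 1, we get a unique residue mod 33.
    Write x = 10 + 11·t and substitute into x ≡ 2 (mod 3): 11·t ≡ 2 − 10 = -8 (mod 3).
    Reduce coefficients mod 3: 2·t ≡ 1 (mod 3).
    The inverse of 2 mod 3 is 2 (since 2·2 = 4 = 1·3 + 1), so t ≡ 2·1 = 2 ≡ 2 (mod 3).
    Then x = 10 + 11·2 = 32, valid modulo lcm(11, 3) = 33: x ≡ 32 (mod 33).
  Combine with x ≡ 10 (mod 13): since gcd(33, 13) = 1, we get a unique residue mod 429.
    Write x = 32 + 33·t and substitute into x ≡ 10 (mod 13): 33·t ≡ 10 − 32 = -22 (mod 13).
    Reduce coefficients mod 13: 7·t ≡ 4 (mod 13).
    The inverse of 7 mod 13 is 2 (since 7·2 = 14 = 1·13 + 1), so t ≡ 2·4 = 8 ≡ 8 (mod 13).
    Then x = 32 + 33·8 = 296, valid modulo lcm(33, 13) = 429: x ≡ 296 (mod 429).
Verify: 296 mod 11 = 10 ✓, 296 mod 3 = 2 ✓, 296 mod 13 = 10 ✓.

x ≡ 296 (mod 429).


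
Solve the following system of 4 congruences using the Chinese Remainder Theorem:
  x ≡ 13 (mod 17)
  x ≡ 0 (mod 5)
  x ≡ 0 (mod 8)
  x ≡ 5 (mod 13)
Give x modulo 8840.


Product of moduli M = 17 · 5 · 8 · 13 = 8840.
Merge one congruence at a time:
  Start: x ≡ 13 (mod 17).
  Combine with x ≡ 0 (mod 5); new modulus lcm = 85.
    Write x = 13 + 17·t and substitute into x ≡ 0 (mod 5): 17·t ≡ 0 − 13 = -13 (mod 5).
    Reduce coefficients mod 5: 2·t ≡ 2 (mod 5).
    The inverse of 2 mod 5 is 3 (since 2·3 = 6 = 1·5 + 1), so t ≡ 3·2 = 6 ≡ 1 (mod 5).
    Then x = 13 + 17·1 = 30, valid modulo lcm(17, 5) = 85: x ≡ 30 (mod 85).
  Combine with x ≡ 0 (mod 8); new modulus lcm = 680.
    Write x = 30 + 85·t and substitute into x ≡ 0 (mod 8): 85·t ≡ 0 − 30 = -30 (mod 8).
    Reduce coefficients mod 8: 5·t ≡ 2 (mod 8).
    The inverse of 5 mod 8 is 5 (since 5·5 = 25 = 3·8 + 1), so t ≡ 5·2 = 10 ≡ 2 (mod 8).
    Then x = 30 + 85·2 = 200, valid modulo lcm(85, 8) = 680: x ≡ 200 (mod 680).
  Combine with x ≡ 5 (mod 13); new modulus lcm = 8840.
    Write x = 200 + 680·t and substitute into x ≡ 5 (mod 13): 680·t ≡ 5 − 200 = -195 (mod 13).
    Reduce coefficients mod 13: 4·t ≡ 0 (mod 13).
    The inverse of 4 mod 13 is 10 (since 4·10 = 40 = 3·13 + 1), so t ≡ 10·0 = 0 ≡ 0 (mod 13).
    Then x = 200 + 680·0 = 200, valid modulo lcm(680, 13) = 8840: x ≡ 200 (mod 8840).
Verify against each original: 200 mod 17 = 13, 200 mod 5 = 0, 200 mod 8 = 0, 200 mod 13 = 5.

x ≡ 200 (mod 8840).


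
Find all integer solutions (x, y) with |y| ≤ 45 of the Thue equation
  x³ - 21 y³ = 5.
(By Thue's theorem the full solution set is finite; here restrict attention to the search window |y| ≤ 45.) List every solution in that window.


The equation is x³ - 21y³ = 5. For fixed y, x³ = 21·y³ + 5, so a solution requires the RHS to be a perfect cube.
Strategy: iterate y from -45 to 45, compute RHS = 21·y³ + 5, and check whether it is a (positive or negative) perfect cube.
Check small values of y:
  y = 0: RHS = 5 is not a perfect cube.
  y = 1: RHS = 26 is not a perfect cube.
  y = -1: RHS = -16 is not a perfect cube.
  y = 2: RHS = 173 is not a perfect cube.
  y = -2: RHS = -163 is not a perfect cube.
  y = 3: RHS = 572 is not a perfect cube.
  y = -3: RHS = -562 is not a perfect cube.
Continuing the search up to |y| = 45 finds no solutions either.
No (x, y) in the scanned range satisfies the equation.

No integer solutions with |y| ≤ 45.


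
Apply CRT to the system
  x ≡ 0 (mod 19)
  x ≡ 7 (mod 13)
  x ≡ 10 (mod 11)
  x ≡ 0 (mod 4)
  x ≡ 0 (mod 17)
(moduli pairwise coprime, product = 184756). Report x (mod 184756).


Product of moduli M = 19 · 13 · 11 · 4 · 17 = 184756.
Merge one congruence at a time:
  Start: x ≡ 0 (mod 19).
  Combine with x ≡ 7 (mod 13); new modulus lcm = 247.
    Write x = 0 + 19·t and substitute into x ≡ 7 (mod 13): 19·t ≡ 7 − 0 = 7 (mod 13).
    Reduce coefficients mod 13: 6·t ≡ 7 (mod 13).
    The inverse of 6 mod 13 is 11 (since 6·11 = 66 = 5·13 + 1), so t ≡ 11·7 = 77 ≡ 12 (mod 13).
    Then x = 0 + 19·12 = 228, valid modulo lcm(19, 13) = 247: x ≡ 228 (mod 247).
  Combine with x ≡ 10 (mod 11); new modulus lcm = 2717.
    Write x = 228 + 247·t and substitute into x ≡ 10 (mod 11): 247·t ≡ 10 − 228 = -218 (mod 11).
    Reduce coefficients mod 11: 5·t ≡ 2 (mod 11).
    The inverse of 5 mod 11 is 9 (since 5·9 = 45 = 4·11 + 1), so t ≡ 9·2 = 18 ≡ 7 (mod 11).
    Then x = 228 + 247·7 = 1957, valid modulo lcm(247, 11) = 2717: x ≡ 1957 (mod 2717).
  Combine with x ≡ 0 (mod 4); new modulus lcm = 10868.
    Write x = 1957 + 2717·t and substitute into x ≡ 0 (mod 4): 2717·t ≡ 0 − 1957 = -1957 (mod 4).
    Reduce coefficients mod 4: 1·t ≡ 3 (mod 4).
    So t ≡ 3 (mod 4).
    Then x = 1957 + 2717·3 = 10108, valid modulo lcm(2717, 4) = 10868: x ≡ 10108 (mod 10868).
  Combine with x ≡ 0 (mod 17); new modulus lcm = 184756.
    Write x = 10108 + 10868·t and substitute into x ≡ 0 (mod 17): 10868·t ≡ 0 − 10108 = -10108 (mod 17).
    Reduce coefficients mod 17: 5·t ≡ 7 (mod 17).
    The inverse of 5 mod 17 is 7 (since 5·7 = 35 = 2·17 + 1), so t ≡ 7·7 = 49 ≡ 15 (mod 17).
    Then x = 10108 + 10868·15 = 173128, valid modulo lcm(10868, 17) = 184756: x ≡ 173128 (mod 184756).
Verify against each original: 173128 mod 19 = 0, 173128 mod 13 = 7, 173128 mod 11 = 10, 173128 mod 4 = 0, 173128 mod 17 = 0.

x ≡ 173128 (mod 184756).


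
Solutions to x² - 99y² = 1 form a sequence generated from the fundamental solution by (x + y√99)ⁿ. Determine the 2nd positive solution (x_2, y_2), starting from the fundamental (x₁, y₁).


Step 1: Find the fundamental solution (x₁, y₁) of x² - 99y² = 1.
  Expand √99 as a continued fraction. a₀ = ⌊√99⌋ = 9; iterate m_{k+1} = d_k·a_k − m_k, d_{k+1} = (99 − m_{k+1}²)/d_k, a_{k+1} = ⌊(a₀ + m_{k+1})/d_{k+1}⌋ (starting m₀ = 0, d₀ = 1), with convergents p_k = a_k·p_{k-1} + p_{k-2}, q_k = a_k·q_{k-1} + q_{k-2} (p₋₁ = 1, q₋₁ = 0):
  k = 0: a₀ = 9; p₀/q₀ = 9/1; p₀² − 99·q₀² = 81 − 99 = -18.
  k = 1: m = 9, d = 18, a = ⌊(9 + 9)/18⌋ = 1; p/q = (1·9 + 1)/(1·1 + 0) = 10/1; p² − 99·q² = 100 − 99 = 1.
  The first convergent with p² − 99·q² = 1 gives the fundamental solution (x₁, y₁) = (10, 1).
Step 2: Apply the recurrence (x_{n+1}, y_{n+1}) = (x₁x_n + 99y₁y_n, x₁y_n + y₁x_n) repeatedly.
  From (x_1, y_1) = (10, 1): x_2 = 10·10 + 99·1·1 = 199; y_2 = 10·1 + 1·10 = 20.
Step 3: Verify x_2² - 99·y_2² = 39601 - 39600 = 1 (should be 1). ✓

(x_1, y_1) = (10, 1); (x_2, y_2) = (199, 20).


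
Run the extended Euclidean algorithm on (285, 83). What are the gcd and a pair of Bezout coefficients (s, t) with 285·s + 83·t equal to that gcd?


Euclidean algorithm on (285, 83) — divide until remainder is 0:
  285 = 3 · 83 + 36
  83 = 2 · 36 + 11
  36 = 3 · 11 + 3
  11 = 3 · 3 + 2
  3 = 1 · 2 + 1
  2 = 2 · 1 + 0
gcd(285, 83) = 1.
Track Bezout coefficients alongside the remainders: start with r₀ = 285 = a·1 + b·0 (s = 1, t = 0) and r₁ = 83 = a·0 + b·1 (s = 0, t = 1); each new remainder r_{k+1} = r_{k-1} − q_k·r_k inherits s_{k+1} = s_{k-1} − q_k·s_k, t_{k+1} = t_{k-1} − q_k·t_k, so r_k = a·s_k + b·t_k at every step:
  q = 3: r = 36, s = 1 − 3·0 = 1, t = 0 − 3·1 = -3  (check: 285·1 + 83·(-3) = 36)
  q = 2: r = 11, s = 0 − 2·1 = -2, t = 1 − 2·(-3) = 7  (check: 285·(-2) + 83·7 = 11)
  q = 3: r = 3, s = 1 − 3·(-2) = 7, t = -3 − 3·7 = -24  (check: 285·7 + 83·(-24) = 3)
  q = 3: r = 2, s = -2 − 3·7 = -23, t = 7 − 3·(-24) = 79  (check: 285·(-23) + 83·79 = 2)
  q = 1: r = 1, s = 7 − 1·(-23) = 30, t = -24 − 1·79 = -103  (check: 285·30 + 83·(-103) = 1)
The row with r = 1 (the gcd) gives the Bezout coefficients s = 30, t = -103.
Result: 285 · (30) + 83 · (-103) = 1.

gcd(285, 83) = 1; s = 30, t = -103 (check: 285·30 + 83·(-103) = 1).


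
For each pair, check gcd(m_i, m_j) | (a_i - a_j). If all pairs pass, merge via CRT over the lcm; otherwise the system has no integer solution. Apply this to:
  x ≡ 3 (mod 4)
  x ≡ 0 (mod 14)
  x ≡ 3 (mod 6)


Moduli 4, 14, 6 are not pairwise coprime, so CRT works modulo lcm(m_i) when all pairwise compatibility conditions hold.
Pairwise compatibility: gcd(m_i, m_j) must divide a_i - a_j for every pair.
Merge one congruence at a time:
  Start: x ≡ 3 (mod 4).
  Combine with x ≡ 0 (mod 14): gcd(4, 14) = 2, and 0 - 3 = -3 is NOT divisible by 2.
    ⇒ system is inconsistent (no integer solution).

No solution (the system is inconsistent).


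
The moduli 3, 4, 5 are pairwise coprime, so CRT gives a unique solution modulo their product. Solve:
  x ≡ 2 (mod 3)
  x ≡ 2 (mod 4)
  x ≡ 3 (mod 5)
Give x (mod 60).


Moduli 3, 4, 5 are pairwise coprime; by CRT there is a unique solution modulo M = 3 · 4 · 5 = 60.
Solve pairwise, accumulating the modulus:
  Start with x ≡ 2 (mod 3).
  Combine with x ≡ 2 (mod 4): since gcd(3, 4) = 1, we get a unique residue mod 12.
    Write x = 2 + 3·t and substitute into x ≡ 2 (mod 4): 3·t ≡ 2 − 2 = 0 (mod 4).
    The inverse of 3 mod 4 is 3 (since 3·3 = 9 = 2·4 + 1), so t ≡ 3·0 = 0 ≡ 0 (mod 4).
    Then x = 2 + 3·0 = 2, valid modulo lcm(3, 4) = 12: x ≡ 2 (mod 12).
  Combine with x ≡ 3 (mod 5): since gcd(12, 5) = 1, we get a unique residue mod 60.
    Write x = 2 + 12·t and substitute into x ≡ 3 (mod 5): 12·t ≡ 3 − 2 = 1 (mod 5).
    Reduce coefficients mod 5: 2·t ≡ 1 (mod 5).
    The inverse of 2 mod 5 is 3 (since 2·3 = 6 = 1·5 + 1), so t ≡ 3·1 = 3 ≡ 3 (mod 5).
    Then x = 2 + 12·3 = 38, valid modulo lcm(12, 5) = 60: x ≡ 38 (mod 60).
Verify: 38 mod 3 = 2 ✓, 38 mod 4 = 2 ✓, 38 mod 5 = 3 ✓.

x ≡ 38 (mod 60).


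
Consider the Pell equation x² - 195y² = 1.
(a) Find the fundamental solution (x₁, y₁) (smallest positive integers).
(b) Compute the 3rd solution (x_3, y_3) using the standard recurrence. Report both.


Step 1: Find the fundamental solution (x₁, y₁) of x² - 195y² = 1.
  Expand √195 as a continued fraction. a₀ = ⌊√195⌋ = 13; iterate m_{k+1} = d_k·a_k − m_k, d_{k+1} = (195 − m_{k+1}²)/d_k, a_{k+1} = ⌊(a₀ + m_{k+1})/d_{k+1}⌋ (starting m₀ = 0, d₀ = 1), with convergents p_k = a_k·p_{k-1} + p_{k-2}, q_k = a_k·q_{k-1} + q_{k-2} (p₋₁ = 1, q₋₁ = 0):
  k = 0: a₀ = 13; p₀/q₀ = 13/1; p₀² − 195·q₀² = 169 − 195 = -26.
  k = 1: m = 13, d = 26, a = ⌊(13 + 13)/26⌋ = 1; p/q = (1·13 + 1)/(1·1 + 0) = 14/1; p² − 195·q² = 196 − 195 = 1.
  The first convergent with p² − 195·q² = 1 gives the fundamental solution (x₁, y₁) = (14, 1).
Step 2: Apply the recurrence (x_{n+1}, y_{n+1}) = (x₁x_n + 195y₁y_n, x₁y_n + y₁x_n) repeatedly.
  From (x_1, y_1) = (14, 1): x_2 = 14·14 + 195·1·1 = 391; y_2 = 14·1 + 1·14 = 28.
  From (x_2, y_2) = (391, 28): x_3 = 14·391 + 195·1·28 = 10934; y_3 = 14·28 + 1·391 = 783.
Step 3: Verify x_3² - 195·y_3² = 119552356 - 119552355 = 1 (should be 1). ✓

(x_1, y_1) = (14, 1); (x_3, y_3) = (10934, 783).


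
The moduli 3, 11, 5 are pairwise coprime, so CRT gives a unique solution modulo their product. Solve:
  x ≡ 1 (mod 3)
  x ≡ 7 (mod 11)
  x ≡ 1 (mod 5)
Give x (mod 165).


Moduli 3, 11, 5 are pairwise coprime; by CRT there is a unique solution modulo M = 3 · 11 · 5 = 165.
Solve pairwise, accumulating the modulus:
  Start with x ≡ 1 (mod 3).
  Combine with x ≡ 7 (mod 11): since gcd(3, 11) = 1, we get a unique residue mod 33.
    Write x = 1 + 3·t and substitute into x ≡ 7 (mod 11): 3·t ≡ 7 − 1 = 6 (mod 11).
    The inverse of 3 mod 11 is 4 (since 3·4 = 12 = 1·11 + 1), so t ≡ 4·6 = 24 ≡ 2 (mod 11).
    Then x = 1 + 3·2 = 7, valid modulo lcm(3, 11) = 33: x ≡ 7 (mod 33).
  Combine with x ≡ 1 (mod 5): since gcd(33, 5) = 1, we get a unique residue mod 165.
    Write x = 7 + 33·t and substitute into x ≡ 1 (mod 5): 33·t ≡ 1 − 7 = -6 (mod 5).
    Reduce coefficients mod 5: 3·t ≡ 4 (mod 5).
    The inverse of 3 mod 5 is 2 (since 3·2 = 6 = 1·5 + 1), so t ≡ 2·4 = 8 ≡ 3 (mod 5).
    Then x = 7 + 33·3 = 106, valid modulo lcm(33, 5) = 165: x ≡ 106 (mod 165).
Verify: 106 mod 3 = 1 ✓, 106 mod 11 = 7 ✓, 106 mod 5 = 1 ✓.

x ≡ 106 (mod 165).


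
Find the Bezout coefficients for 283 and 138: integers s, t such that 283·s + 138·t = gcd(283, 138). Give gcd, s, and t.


Euclidean algorithm on (283, 138) — divide until remainder is 0:
  283 = 2 · 138 + 7
  138 = 19 · 7 + 5
  7 = 1 · 5 + 2
  5 = 2 · 2 + 1
  2 = 2 · 1 + 0
gcd(283, 138) = 1.
Track Bezout coefficients alongside the remainders: start with r₀ = 283 = a·1 + b·0 (s = 1, t = 0) and r₁ = 138 = a·0 + b·1 (s = 0, t = 1); each new remainder r_{k+1} = r_{k-1} − q_k·r_k inherits s_{k+1} = s_{k-1} − q_k·s_k, t_{k+1} = t_{k-1} − q_k·t_k, so r_k = a·s_k + b·t_k at every step:
  q = 2: r = 7, s = 1 − 2·0 = 1, t = 0 − 2·1 = -2  (check: 283·1 + 138·(-2) = 7)
  q = 19: r = 5, s = 0 − 19·1 = -19, t = 1 − 19·(-2) = 39  (check: 283·(-19) + 138·39 = 5)
  q = 1: r = 2, s = 1 − 1·(-19) = 20, t = -2 − 1·39 = -41  (check: 283·20 + 138·(-41) = 2)
  q = 2: r = 1, s = -19 − 2·20 = -59, t = 39 − 2·(-41) = 121  (check: 283·(-59) + 138·121 = 1)
The row with r = 1 (the gcd) gives the Bezout coefficients s = -59, t = 121.
Result: 283 · (-59) + 138 · (121) = 1.

gcd(283, 138) = 1; s = -59, t = 121 (check: 283·(-59) + 138·121 = 1).


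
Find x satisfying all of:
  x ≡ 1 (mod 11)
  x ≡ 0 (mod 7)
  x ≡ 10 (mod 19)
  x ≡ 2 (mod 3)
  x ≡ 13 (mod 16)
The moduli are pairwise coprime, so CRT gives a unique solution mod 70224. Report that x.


Product of moduli M = 11 · 7 · 19 · 3 · 16 = 70224.
Merge one congruence at a time:
  Start: x ≡ 1 (mod 11).
  Combine with x ≡ 0 (mod 7); new modulus lcm = 77.
    Write x = 1 + 11·t and substitute into x ≡ 0 (mod 7): 11·t ≡ 0 − 1 = -1 (mod 7).
    Reduce coefficients mod 7: 4·t ≡ 6 (mod 7).
    The inverse of 4 mod 7 is 2 (since 4·2 = 8 = 1·7 + 1), so t ≡ 2·6 = 12 ≡ 5 (mod 7).
    Then x = 1 + 11·5 = 56, valid modulo lcm(11, 7) = 77: x ≡ 56 (mod 77).
  Combine with x ≡ 10 (mod 19); new modulus lcm = 1463.
    Write x = 56 + 77·t and substitute into x ≡ 10 (mod 19): 77·t ≡ 10 − 56 = -46 (mod 19).
    Reduce coefficients mod 19: 1·t ≡ 11 (mod 19).
    So t ≡ 11 (mod 19).
    Then x = 56 + 77·11 = 903, valid modulo lcm(77, 19) = 1463: x ≡ 903 (mod 1463).
  Combine with x ≡ 2 (mod 3); new modulus lcm = 4389.
    Write x = 903 + 1463·t and substitute into x ≡ 2 (mod 3): 1463·t ≡ 2 − 903 = -901 (mod 3).
    Reduce coefficients mod 3: 2·t ≡ 2 (mod 3).
    The inverse of 2 mod 3 is 2 (since 2·2 = 4 = 1·3 + 1), so t ≡ 2·2 = 4 ≡ 1 (mod 3).
    Then x = 903 + 1463·1 = 2366, valid modulo lcm(1463, 3) = 4389: x ≡ 2366 (mod 4389).
  Combine with x ≡ 13 (mod 16); new modulus lcm = 70224.
    Write x = 2366 + 4389·t and substitute into x ≡ 13 (mod 16): 4389·t ≡ 13 − 2366 = -2353 (mod 16).
    Reduce coefficients mod 16: 5·t ≡ 15 (mod 16).
    The inverse of 5 mod 16 is 13 (since 5·13 = 65 = 4·16 + 1), so t ≡ 13·15 = 195 ≡ 3 (mod 16).
    Then x = 2366 + 4389·3 = 15533, valid modulo lcm(4389, 16) = 70224: x ≡ 15533 (mod 70224).
Verify against each original: 15533 mod 11 = 1, 15533 mod 7 = 0, 15533 mod 19 = 10, 15533 mod 3 = 2, 15533 mod 16 = 13.

x ≡ 15533 (mod 70224).


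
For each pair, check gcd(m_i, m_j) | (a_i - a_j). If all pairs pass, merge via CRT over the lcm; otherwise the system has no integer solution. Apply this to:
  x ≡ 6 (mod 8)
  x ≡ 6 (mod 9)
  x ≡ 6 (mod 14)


Moduli 8, 9, 14 are not pairwise coprime, so CRT works modulo lcm(m_i) when all pairwise compatibility conditions hold.
Pairwise compatibility: gcd(m_i, m_j) must divide a_i - a_j for every pair.
Merge one congruence at a time:
  Start: x ≡ 6 (mod 8).
  Combine with x ≡ 6 (mod 9): gcd(8, 9) = 1; 6 - 6 = 0, which IS divisible by 1, so compatible.
    Write x = 6 + 8·t and substitute into x ≡ 6 (mod 9): 8·t ≡ 6 − 6 = 0 (mod 9).
    The inverse of 8 mod 9 is 8 (since 8·8 = 64 = 7·9 + 1), so t ≡ 8·0 = 0 ≡ 0 (mod 9).
    Then x = 6 + 8·0 = 6, valid modulo lcm(8, 9) = 72: x ≡ 6 (mod 72).
  Combine with x ≡ 6 (mod 14): gcd(72, 14) = 2; 6 - 6 = 0, which IS divisible by 2, so compatible.
    Write x = 6 + 72·t and substitute into x ≡ 6 (mod 14): 72·t ≡ 6 − 6 = 0 (mod 14).
    Divide the congruence (and modulus) by g = 2: 36·t ≡ 0 (mod 7).
    Reduce coefficients mod 7: 1·t ≡ 0 (mod 7).
    So t ≡ 0 (mod 7).
    Then x = 6 + 72·0 = 6, valid modulo lcm(72, 14) = 504: x ≡ 6 (mod 504).
Verify: 6 mod 8 = 6, 6 mod 9 = 6, 6 mod 14 = 6.

x ≡ 6 (mod 504).
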